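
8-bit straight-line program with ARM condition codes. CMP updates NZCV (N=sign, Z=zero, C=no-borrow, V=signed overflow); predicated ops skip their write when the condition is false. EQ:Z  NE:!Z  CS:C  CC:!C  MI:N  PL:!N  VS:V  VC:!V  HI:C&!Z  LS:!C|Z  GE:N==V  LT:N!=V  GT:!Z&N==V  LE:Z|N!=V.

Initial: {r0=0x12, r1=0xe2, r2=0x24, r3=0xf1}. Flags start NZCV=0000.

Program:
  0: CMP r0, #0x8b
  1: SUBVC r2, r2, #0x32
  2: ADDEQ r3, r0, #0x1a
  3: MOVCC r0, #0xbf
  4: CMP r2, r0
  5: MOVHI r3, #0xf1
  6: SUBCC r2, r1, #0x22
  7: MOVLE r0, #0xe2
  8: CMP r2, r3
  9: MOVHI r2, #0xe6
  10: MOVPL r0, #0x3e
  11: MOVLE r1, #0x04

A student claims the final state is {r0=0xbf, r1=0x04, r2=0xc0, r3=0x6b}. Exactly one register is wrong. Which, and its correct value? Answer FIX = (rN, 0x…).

0: ✓ CMP  NZCV=1001
1: · SUBVC
2: · ADDEQ
3: ✓ MOVCC  r0←0xbf
4: ✓ CMP  NZCV=0000
5: · MOVHI
6: ✓ SUBCC  r2←0xc0
7: · MOVLE
8: ✓ CMP  NZCV=1000
9: · MOVHI
10: · MOVPL
11: ✓ MOVLE  r1←0x04

FIX = (r3, 0xf1)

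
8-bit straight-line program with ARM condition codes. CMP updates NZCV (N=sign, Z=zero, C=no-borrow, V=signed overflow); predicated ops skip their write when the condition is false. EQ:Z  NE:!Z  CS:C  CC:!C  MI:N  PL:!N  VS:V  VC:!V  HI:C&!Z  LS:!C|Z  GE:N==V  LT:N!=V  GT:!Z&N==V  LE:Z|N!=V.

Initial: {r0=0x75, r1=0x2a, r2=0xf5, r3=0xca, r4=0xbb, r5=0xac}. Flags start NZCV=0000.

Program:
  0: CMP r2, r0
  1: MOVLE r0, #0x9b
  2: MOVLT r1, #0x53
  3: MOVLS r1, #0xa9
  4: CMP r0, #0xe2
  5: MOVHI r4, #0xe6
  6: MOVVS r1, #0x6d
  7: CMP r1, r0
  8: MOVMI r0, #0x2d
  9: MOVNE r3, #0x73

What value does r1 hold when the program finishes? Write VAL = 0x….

[0] flags=1010 → (cmp)
[1] flags=1010 LE?T → r0=0x9b
[2] flags=1010 LT?T → r1=0x53
[3] flags=1010 LS?F → skip
[4] flags=1000 → (cmp)
[5] flags=1000 HI?F → skip
[6] flags=1000 VS?F → skip
[7] flags=1001 → (cmp)
[8] flags=1001 MI?T → r0=0x2d
[9] flags=1001 NE?T → r3=0x73

VAL = 0x53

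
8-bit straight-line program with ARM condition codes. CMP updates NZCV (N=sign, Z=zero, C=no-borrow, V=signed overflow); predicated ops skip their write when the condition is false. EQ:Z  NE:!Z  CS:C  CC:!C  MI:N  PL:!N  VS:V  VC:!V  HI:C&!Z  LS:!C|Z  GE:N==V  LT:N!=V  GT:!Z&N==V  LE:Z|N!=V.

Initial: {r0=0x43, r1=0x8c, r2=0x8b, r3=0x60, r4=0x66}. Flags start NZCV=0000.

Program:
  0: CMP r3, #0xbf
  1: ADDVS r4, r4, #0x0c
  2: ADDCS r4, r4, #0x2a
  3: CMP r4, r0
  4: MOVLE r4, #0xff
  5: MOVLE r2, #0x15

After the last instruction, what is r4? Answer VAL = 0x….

VAL = 0x72

0: ✓ CMP  NZCV=1001
1: ✓ ADDVS  r4←0x72
2: · ADDCS
3: ✓ CMP  NZCV=0010
4: · MOVLE
5: · MOVLE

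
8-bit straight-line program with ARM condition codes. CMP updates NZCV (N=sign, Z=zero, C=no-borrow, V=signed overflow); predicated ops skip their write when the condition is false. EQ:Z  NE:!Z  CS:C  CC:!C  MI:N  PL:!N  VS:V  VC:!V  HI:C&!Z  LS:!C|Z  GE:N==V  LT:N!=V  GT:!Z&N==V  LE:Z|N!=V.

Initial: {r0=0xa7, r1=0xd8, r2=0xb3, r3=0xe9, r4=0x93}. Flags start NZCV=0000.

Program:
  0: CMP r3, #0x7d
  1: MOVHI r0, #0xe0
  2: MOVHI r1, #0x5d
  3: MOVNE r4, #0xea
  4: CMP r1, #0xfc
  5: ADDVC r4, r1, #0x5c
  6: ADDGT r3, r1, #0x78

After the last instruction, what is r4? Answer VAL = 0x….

VAL = 0xb9

[0] flags=0011 → (cmp)
[1] flags=0011 HI?T → r0=0xe0
[2] flags=0011 HI?T → r1=0x5d
[3] flags=0011 NE?T → r4=0xea
[4] flags=0000 → (cmp)
[5] flags=0000 VC?T → r4=0xb9
[6] flags=0000 GT?T → r3=0xd5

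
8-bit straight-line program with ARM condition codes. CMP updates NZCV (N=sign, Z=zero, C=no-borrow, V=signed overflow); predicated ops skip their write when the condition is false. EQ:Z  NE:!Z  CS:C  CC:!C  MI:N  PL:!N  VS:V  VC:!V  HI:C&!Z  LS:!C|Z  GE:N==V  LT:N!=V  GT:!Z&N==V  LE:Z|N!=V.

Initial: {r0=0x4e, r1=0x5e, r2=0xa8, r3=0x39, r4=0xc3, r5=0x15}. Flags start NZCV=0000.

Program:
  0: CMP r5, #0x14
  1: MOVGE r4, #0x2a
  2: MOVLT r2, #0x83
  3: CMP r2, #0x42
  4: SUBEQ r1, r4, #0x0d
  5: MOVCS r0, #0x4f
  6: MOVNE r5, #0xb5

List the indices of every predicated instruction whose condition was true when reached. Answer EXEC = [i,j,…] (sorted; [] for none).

EXEC = [1,5,6]

[0] flags=0010 → (cmp)
[1] flags=0010 GE?T → r4=0x2a
[2] flags=0010 LT?F → skip
[3] flags=0011 → (cmp)
[4] flags=0011 EQ?F → skip
[5] flags=0011 CS?T → r0=0x4f
[6] flags=0011 NE?T → r5=0xb5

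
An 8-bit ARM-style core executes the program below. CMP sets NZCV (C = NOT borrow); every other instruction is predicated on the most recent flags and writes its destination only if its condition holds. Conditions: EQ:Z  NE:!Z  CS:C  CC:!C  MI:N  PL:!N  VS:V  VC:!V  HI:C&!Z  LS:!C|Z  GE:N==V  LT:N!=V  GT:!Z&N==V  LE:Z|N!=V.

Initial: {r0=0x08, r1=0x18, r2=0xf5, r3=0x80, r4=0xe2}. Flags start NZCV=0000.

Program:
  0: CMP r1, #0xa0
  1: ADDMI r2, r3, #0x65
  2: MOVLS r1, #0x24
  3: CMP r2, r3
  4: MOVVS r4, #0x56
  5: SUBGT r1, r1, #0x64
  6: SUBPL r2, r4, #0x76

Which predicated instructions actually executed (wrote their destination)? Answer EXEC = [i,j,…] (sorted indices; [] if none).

[0] flags=0000 → (cmp)
[1] flags=0000 MI?F → skip
[2] flags=0000 LS?T → r1=0x24
[3] flags=0010 → (cmp)
[4] flags=0010 VS?F → skip
[5] flags=0010 GT?T → r1=0xc0
[6] flags=0010 PL?T → r2=0x6c

EXEC = [2,5,6]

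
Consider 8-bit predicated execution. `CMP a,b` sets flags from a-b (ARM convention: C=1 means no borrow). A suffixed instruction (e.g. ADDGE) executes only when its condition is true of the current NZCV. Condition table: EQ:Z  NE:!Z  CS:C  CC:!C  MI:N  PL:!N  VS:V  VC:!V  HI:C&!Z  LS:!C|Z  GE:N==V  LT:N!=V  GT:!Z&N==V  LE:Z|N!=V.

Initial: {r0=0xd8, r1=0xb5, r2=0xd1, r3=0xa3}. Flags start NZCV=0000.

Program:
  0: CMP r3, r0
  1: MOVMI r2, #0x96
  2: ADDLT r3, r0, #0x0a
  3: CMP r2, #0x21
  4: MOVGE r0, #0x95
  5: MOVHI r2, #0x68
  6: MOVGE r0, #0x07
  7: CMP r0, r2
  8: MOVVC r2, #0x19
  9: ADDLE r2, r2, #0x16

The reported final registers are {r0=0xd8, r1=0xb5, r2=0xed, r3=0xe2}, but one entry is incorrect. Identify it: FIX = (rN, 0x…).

FIX = (r2, 0x7e)

[0] flags=1000 → (cmp)
[1] flags=1000 MI?T → r2=0x96
[2] flags=1000 LT?T → r3=0xe2
[3] flags=0011 → (cmp)
[4] flags=0011 GE?F → skip
[5] flags=0011 HI?T → r2=0x68
[6] flags=0011 GE?F → skip
[7] flags=0011 → (cmp)
[8] flags=0011 VC?F → skip
[9] flags=0011 LE?T → r2=0x7e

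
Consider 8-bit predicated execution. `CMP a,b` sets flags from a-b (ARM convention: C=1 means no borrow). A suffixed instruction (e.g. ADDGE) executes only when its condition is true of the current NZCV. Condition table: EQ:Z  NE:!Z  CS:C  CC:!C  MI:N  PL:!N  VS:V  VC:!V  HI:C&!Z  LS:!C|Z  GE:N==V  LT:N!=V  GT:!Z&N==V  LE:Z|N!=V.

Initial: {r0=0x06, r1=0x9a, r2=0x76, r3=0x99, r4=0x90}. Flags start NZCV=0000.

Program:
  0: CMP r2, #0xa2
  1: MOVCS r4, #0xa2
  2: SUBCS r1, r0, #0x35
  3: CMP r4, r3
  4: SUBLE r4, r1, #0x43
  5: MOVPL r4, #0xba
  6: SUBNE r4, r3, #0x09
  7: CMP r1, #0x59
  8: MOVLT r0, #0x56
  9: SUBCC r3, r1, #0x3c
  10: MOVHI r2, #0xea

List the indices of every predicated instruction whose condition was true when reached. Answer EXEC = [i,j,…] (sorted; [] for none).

EXEC = [4,6,8,10]

[0] flags=1001 → (cmp)
[1] flags=1001 CS?F → skip
[2] flags=1001 CS?F → skip
[3] flags=1000 → (cmp)
[4] flags=1000 LE?T → r4=0x57
[5] flags=1000 PL?F → skip
[6] flags=1000 NE?T → r4=0x90
[7] flags=0011 → (cmp)
[8] flags=0011 LT?T → r0=0x56
[9] flags=0011 CC?F → skip
[10] flags=0011 HI?T → r2=0xea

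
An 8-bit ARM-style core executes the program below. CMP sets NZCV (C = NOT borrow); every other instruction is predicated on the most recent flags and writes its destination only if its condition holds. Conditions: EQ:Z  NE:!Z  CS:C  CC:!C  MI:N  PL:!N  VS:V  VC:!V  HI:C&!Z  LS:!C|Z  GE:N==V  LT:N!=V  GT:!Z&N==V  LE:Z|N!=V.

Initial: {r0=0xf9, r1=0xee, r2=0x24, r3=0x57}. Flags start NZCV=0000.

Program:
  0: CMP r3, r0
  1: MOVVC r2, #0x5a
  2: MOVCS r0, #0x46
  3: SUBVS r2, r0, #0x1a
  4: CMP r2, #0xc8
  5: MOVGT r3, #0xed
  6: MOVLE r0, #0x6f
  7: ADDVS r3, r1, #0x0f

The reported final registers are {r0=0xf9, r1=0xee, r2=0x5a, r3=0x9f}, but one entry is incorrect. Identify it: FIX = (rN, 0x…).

FIX = (r3, 0xfd)

0: ✓ CMP  NZCV=0000
1: ✓ MOVVC  r2←0x5a
2: · MOVCS
3: · SUBVS
4: ✓ CMP  NZCV=1001
5: ✓ MOVGT  r3←0xed
6: · MOVLE
7: ✓ ADDVS  r3←0xfd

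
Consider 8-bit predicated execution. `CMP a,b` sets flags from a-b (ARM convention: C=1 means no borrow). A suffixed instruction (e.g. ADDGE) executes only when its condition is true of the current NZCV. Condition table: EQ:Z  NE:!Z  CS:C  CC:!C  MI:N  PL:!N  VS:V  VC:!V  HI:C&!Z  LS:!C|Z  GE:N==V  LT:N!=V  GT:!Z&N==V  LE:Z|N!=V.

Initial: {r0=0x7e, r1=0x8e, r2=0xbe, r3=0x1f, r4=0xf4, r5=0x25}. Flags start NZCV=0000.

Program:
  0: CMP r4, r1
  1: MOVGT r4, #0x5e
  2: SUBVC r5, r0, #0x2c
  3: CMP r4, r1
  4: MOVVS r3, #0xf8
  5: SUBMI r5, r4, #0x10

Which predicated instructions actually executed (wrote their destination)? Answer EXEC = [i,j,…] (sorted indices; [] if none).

[0] flags=0010 → (cmp)
[1] flags=0010 GT?T → r4=0x5e
[2] flags=0010 VC?T → r5=0x52
[3] flags=1001 → (cmp)
[4] flags=1001 VS?T → r3=0xf8
[5] flags=1001 MI?T → r5=0x4e

EXEC = [1,2,4,5]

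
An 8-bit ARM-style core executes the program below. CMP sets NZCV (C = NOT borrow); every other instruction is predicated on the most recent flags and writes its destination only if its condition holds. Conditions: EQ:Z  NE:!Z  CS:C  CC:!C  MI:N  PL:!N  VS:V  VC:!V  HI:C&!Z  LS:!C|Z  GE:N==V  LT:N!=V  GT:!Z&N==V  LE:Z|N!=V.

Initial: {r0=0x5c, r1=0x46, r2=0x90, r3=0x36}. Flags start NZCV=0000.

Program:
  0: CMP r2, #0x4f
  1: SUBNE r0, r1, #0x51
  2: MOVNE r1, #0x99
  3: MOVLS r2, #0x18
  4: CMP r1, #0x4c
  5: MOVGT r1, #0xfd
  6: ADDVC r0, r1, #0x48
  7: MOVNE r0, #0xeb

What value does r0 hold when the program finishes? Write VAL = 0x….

VAL = 0xeb

0: ✓ CMP  NZCV=0011
1: ✓ SUBNE  r0←0xf5
2: ✓ MOVNE  r1←0x99
3: · MOVLS
4: ✓ CMP  NZCV=0011
5: · MOVGT
6: · ADDVC
7: ✓ MOVNE  r0←0xeb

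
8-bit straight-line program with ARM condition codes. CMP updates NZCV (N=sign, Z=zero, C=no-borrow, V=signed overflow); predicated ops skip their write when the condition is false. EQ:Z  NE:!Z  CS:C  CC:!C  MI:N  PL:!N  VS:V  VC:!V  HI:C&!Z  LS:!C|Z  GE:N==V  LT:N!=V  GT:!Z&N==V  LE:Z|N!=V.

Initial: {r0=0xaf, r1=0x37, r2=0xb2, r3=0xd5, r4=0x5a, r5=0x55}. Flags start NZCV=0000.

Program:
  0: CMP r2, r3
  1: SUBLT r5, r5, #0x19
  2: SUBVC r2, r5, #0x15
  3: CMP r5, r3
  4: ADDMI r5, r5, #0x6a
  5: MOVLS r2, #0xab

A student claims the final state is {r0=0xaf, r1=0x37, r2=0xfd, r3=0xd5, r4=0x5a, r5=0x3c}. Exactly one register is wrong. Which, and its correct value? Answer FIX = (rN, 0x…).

0: ✓ CMP  NZCV=1000
1: ✓ SUBLT  r5←0x3c
2: ✓ SUBVC  r2←0x27
3: ✓ CMP  NZCV=0000
4: · ADDMI
5: ✓ MOVLS  r2←0xab

FIX = (r2, 0xab)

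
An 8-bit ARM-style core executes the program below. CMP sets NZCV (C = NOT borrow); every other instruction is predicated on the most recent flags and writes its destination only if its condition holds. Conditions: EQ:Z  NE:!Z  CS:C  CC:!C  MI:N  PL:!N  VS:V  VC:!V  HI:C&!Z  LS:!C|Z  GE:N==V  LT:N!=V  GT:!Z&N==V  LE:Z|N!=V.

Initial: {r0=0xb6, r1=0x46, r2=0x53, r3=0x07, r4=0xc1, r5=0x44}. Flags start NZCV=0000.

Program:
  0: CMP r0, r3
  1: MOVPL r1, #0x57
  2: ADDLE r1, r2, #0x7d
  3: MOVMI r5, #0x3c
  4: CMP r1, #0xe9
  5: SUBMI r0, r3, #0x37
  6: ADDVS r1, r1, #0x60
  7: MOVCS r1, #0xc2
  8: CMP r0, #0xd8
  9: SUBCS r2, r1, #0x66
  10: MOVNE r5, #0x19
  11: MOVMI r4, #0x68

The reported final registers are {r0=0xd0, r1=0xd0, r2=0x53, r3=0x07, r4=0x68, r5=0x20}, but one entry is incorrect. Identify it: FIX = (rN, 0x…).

0: ✓ CMP  NZCV=1010
1: · MOVPL
2: ✓ ADDLE  r1←0xd0
3: ✓ MOVMI  r5←0x3c
4: ✓ CMP  NZCV=1000
5: ✓ SUBMI  r0←0xd0
6: · ADDVS
7: · MOVCS
8: ✓ CMP  NZCV=1000
9: · SUBCS
10: ✓ MOVNE  r5←0x19
11: ✓ MOVMI  r4←0x68

FIX = (r5, 0x19)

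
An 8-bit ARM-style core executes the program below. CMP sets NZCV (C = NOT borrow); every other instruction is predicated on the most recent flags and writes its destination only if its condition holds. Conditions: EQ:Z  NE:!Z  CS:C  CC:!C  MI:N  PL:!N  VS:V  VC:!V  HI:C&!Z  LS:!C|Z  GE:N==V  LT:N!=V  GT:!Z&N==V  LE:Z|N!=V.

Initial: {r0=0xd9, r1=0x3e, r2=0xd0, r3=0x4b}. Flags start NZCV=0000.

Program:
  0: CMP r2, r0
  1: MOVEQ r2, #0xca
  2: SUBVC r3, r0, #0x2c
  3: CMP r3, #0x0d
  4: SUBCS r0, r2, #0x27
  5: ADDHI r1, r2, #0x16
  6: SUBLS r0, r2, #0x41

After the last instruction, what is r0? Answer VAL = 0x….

VAL = 0xa9

[0] flags=1000 → (cmp)
[1] flags=1000 EQ?F → skip
[2] flags=1000 VC?T → r3=0xad
[3] flags=1010 → (cmp)
[4] flags=1010 CS?T → r0=0xa9
[5] flags=1010 HI?T → r1=0xe6
[6] flags=1010 LS?F → skip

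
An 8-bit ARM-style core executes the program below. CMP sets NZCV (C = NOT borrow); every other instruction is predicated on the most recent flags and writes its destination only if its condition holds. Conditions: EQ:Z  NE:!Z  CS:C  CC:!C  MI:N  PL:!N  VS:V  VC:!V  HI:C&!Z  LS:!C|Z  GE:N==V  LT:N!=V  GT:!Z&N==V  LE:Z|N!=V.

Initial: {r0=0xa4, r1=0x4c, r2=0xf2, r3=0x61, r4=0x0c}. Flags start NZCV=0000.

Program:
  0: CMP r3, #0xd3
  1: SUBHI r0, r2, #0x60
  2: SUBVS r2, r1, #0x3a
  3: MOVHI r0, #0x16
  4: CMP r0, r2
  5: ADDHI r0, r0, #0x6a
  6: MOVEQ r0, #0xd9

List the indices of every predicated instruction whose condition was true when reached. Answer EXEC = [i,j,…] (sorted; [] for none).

EXEC = [2,5]

[0] flags=1001 → (cmp)
[1] flags=1001 HI?F → skip
[2] flags=1001 VS?T → r2=0x12
[3] flags=1001 HI?F → skip
[4] flags=1010 → (cmp)
[5] flags=1010 HI?T → r0=0x0e
[6] flags=1010 EQ?F → skip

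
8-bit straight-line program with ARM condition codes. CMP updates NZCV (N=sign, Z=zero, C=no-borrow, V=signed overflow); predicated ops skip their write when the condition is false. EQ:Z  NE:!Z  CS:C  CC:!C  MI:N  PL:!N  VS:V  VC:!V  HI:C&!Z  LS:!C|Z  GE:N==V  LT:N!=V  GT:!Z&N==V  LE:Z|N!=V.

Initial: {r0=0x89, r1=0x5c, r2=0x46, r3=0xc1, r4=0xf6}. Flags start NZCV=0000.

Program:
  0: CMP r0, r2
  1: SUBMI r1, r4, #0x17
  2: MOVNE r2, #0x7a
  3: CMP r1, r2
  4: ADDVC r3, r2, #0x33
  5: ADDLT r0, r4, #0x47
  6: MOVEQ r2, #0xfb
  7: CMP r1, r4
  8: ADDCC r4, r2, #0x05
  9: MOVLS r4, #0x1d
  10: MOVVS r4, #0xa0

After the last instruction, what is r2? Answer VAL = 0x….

VAL = 0x7a

[0] flags=0011 → (cmp)
[1] flags=0011 MI?F → skip
[2] flags=0011 NE?T → r2=0x7a
[3] flags=1000 → (cmp)
[4] flags=1000 VC?T → r3=0xad
[5] flags=1000 LT?T → r0=0x3d
[6] flags=1000 EQ?F → skip
[7] flags=0000 → (cmp)
[8] flags=0000 CC?T → r4=0x7f
[9] flags=0000 LS?T → r4=0x1d
[10] flags=0000 VS?F → skip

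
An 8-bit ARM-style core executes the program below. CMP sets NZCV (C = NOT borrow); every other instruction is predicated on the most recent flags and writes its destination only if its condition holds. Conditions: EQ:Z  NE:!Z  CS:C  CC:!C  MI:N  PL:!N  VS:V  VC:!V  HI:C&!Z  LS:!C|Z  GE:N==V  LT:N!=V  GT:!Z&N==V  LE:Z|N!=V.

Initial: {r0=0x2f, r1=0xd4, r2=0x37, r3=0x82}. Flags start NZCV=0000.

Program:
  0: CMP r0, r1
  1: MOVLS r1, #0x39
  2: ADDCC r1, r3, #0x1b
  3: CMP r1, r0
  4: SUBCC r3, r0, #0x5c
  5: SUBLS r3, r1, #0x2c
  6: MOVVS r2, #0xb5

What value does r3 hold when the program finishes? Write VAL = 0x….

0: ✓ CMP  NZCV=0000
1: ✓ MOVLS  r1←0x39
2: ✓ ADDCC  r1←0x9d
3: ✓ CMP  NZCV=0011
4: · SUBCC
5: · SUBLS
6: ✓ MOVVS  r2←0xb5

VAL = 0x82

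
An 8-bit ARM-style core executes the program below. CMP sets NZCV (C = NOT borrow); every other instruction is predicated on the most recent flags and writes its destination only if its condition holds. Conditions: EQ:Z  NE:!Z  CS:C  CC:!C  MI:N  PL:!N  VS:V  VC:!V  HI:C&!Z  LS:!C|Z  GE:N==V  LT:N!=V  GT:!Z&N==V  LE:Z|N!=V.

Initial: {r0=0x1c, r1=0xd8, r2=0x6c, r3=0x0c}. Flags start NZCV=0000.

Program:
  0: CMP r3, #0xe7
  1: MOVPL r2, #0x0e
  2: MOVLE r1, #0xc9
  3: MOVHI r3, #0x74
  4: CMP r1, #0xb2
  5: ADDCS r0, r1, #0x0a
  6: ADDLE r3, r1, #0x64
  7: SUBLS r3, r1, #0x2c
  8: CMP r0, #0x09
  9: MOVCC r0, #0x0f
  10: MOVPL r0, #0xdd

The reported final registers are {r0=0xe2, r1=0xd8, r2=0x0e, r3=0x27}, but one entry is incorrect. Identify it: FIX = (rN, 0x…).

FIX = (r3, 0x0c)

0: ✓ CMP  NZCV=0000
1: ✓ MOVPL  r2←0x0e
2: · MOVLE
3: · MOVHI
4: ✓ CMP  NZCV=0010
5: ✓ ADDCS  r0←0xe2
6: · ADDLE
7: · SUBLS
8: ✓ CMP  NZCV=1010
9: · MOVCC
10: · MOVPL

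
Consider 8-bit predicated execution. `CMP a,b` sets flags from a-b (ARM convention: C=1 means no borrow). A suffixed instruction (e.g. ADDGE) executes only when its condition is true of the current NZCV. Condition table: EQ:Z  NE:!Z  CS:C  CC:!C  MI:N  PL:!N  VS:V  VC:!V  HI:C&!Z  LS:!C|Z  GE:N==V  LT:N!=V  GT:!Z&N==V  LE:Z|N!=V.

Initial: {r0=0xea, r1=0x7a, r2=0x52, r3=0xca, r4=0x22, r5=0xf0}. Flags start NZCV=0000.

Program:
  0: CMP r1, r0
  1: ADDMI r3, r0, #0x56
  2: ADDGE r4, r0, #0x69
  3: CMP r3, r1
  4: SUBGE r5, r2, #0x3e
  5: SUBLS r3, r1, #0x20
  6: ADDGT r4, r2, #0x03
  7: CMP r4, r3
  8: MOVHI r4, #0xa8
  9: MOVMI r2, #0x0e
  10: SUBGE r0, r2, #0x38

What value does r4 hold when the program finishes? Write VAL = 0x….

VAL = 0x53

[0] flags=1001 → (cmp)
[1] flags=1001 MI?T → r3=0x40
[2] flags=1001 GE?T → r4=0x53
[3] flags=1000 → (cmp)
[4] flags=1000 GE?F → skip
[5] flags=1000 LS?T → r3=0x5a
[6] flags=1000 GT?F → skip
[7] flags=1000 → (cmp)
[8] flags=1000 HI?F → skip
[9] flags=1000 MI?T → r2=0x0e
[10] flags=1000 GE?F → skip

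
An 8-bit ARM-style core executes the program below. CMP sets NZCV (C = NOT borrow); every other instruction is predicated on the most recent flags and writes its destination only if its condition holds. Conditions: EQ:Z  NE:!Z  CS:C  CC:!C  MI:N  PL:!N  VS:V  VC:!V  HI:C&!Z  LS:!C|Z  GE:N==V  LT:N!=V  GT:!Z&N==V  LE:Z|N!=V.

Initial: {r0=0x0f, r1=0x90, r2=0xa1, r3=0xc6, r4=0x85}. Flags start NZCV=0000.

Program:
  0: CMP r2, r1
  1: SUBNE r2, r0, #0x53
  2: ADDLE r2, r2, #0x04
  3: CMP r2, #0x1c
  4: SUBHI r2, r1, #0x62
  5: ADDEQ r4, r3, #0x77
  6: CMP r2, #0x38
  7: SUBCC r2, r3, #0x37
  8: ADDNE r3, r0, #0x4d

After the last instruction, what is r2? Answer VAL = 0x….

VAL = 0x8f

[0] flags=0010 → (cmp)
[1] flags=0010 NE?T → r2=0xbc
[2] flags=0010 LE?F → skip
[3] flags=1010 → (cmp)
[4] flags=1010 HI?T → r2=0x2e
[5] flags=1010 EQ?F → skip
[6] flags=1000 → (cmp)
[7] flags=1000 CC?T → r2=0x8f
[8] flags=1000 NE?T → r3=0x5c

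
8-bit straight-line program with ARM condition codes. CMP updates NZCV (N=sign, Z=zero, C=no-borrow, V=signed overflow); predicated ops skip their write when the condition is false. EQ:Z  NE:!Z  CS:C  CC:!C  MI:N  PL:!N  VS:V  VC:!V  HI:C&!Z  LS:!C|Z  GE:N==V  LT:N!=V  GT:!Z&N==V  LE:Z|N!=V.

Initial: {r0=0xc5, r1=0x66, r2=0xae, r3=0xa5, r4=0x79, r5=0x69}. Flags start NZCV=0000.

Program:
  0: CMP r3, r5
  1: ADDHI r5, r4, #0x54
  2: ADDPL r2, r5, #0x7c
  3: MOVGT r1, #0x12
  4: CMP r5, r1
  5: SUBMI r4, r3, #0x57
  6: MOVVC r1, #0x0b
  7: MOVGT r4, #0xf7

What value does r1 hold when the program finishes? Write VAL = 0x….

VAL = 0x66

[0] flags=0011 → (cmp)
[1] flags=0011 HI?T → r5=0xcd
[2] flags=0011 PL?T → r2=0x49
[3] flags=0011 GT?F → skip
[4] flags=0011 → (cmp)
[5] flags=0011 MI?F → skip
[6] flags=0011 VC?F → skip
[7] flags=0011 GT?F → skip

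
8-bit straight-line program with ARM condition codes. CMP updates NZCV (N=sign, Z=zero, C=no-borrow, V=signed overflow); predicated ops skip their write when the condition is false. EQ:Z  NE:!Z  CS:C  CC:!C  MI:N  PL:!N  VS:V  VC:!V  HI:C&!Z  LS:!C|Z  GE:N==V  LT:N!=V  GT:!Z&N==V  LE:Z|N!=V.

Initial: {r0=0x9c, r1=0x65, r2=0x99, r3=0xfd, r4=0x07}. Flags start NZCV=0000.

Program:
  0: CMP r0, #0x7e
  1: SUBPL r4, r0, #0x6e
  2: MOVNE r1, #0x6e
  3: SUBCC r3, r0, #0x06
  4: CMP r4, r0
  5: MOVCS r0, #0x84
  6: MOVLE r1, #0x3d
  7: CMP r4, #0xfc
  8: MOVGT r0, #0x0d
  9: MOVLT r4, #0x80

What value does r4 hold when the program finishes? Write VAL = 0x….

VAL = 0x2e

0: ✓ CMP  NZCV=0011
1: ✓ SUBPL  r4←0x2e
2: ✓ MOVNE  r1←0x6e
3: · SUBCC
4: ✓ CMP  NZCV=1001
5: · MOVCS
6: · MOVLE
7: ✓ CMP  NZCV=0000
8: ✓ MOVGT  r0←0x0d
9: · MOVLT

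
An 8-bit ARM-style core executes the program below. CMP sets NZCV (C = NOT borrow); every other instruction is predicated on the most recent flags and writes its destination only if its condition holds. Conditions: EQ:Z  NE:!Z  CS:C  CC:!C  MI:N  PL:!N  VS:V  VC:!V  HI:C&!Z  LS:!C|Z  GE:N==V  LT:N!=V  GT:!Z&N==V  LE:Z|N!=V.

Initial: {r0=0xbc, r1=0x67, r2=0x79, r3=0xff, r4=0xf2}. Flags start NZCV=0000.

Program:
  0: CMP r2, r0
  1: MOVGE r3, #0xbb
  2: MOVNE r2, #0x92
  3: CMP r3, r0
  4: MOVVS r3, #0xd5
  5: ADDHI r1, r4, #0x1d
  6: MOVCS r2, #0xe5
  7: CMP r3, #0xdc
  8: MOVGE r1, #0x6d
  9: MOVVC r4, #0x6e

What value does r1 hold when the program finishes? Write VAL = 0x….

VAL = 0x67

0: ✓ CMP  NZCV=1001
1: ✓ MOVGE  r3←0xbb
2: ✓ MOVNE  r2←0x92
3: ✓ CMP  NZCV=1000
4: · MOVVS
5: · ADDHI
6: · MOVCS
7: ✓ CMP  NZCV=1000
8: · MOVGE
9: ✓ MOVVC  r4←0x6e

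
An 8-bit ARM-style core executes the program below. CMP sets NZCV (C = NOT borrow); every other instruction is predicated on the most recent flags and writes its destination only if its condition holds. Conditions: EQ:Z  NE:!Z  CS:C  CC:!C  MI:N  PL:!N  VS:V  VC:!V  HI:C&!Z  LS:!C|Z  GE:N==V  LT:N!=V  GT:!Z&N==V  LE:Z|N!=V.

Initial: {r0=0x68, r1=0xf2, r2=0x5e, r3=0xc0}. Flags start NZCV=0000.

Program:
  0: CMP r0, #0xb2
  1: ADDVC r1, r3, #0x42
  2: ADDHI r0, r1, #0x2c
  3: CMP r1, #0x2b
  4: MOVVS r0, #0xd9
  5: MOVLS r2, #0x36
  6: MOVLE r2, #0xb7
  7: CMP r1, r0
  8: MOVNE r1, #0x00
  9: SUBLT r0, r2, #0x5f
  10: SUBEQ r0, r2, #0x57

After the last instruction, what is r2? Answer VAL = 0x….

0: ✓ CMP  NZCV=1001
1: · ADDVC
2: · ADDHI
3: ✓ CMP  NZCV=1010
4: · MOVVS
5: · MOVLS
6: ✓ MOVLE  r2←0xb7
7: ✓ CMP  NZCV=1010
8: ✓ MOVNE  r1←0x00
9: ✓ SUBLT  r0←0x58
10: · SUBEQ

VAL = 0xb7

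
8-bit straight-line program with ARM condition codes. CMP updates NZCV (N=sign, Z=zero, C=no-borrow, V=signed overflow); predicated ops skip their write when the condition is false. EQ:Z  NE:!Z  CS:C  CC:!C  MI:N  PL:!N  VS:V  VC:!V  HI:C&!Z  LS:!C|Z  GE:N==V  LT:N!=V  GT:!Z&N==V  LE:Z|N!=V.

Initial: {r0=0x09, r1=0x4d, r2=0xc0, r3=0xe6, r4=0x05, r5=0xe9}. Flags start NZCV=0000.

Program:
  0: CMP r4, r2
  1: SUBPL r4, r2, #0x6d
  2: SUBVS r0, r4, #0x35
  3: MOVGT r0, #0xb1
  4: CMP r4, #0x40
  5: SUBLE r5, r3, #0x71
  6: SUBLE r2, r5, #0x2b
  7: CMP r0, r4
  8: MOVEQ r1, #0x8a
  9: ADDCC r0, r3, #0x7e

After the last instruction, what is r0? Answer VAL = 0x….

0: ✓ CMP  NZCV=0000
1: ✓ SUBPL  r4←0x53
2: · SUBVS
3: ✓ MOVGT  r0←0xb1
4: ✓ CMP  NZCV=0010
5: · SUBLE
6: · SUBLE
7: ✓ CMP  NZCV=0011
8: · MOVEQ
9: · ADDCC

VAL = 0xb1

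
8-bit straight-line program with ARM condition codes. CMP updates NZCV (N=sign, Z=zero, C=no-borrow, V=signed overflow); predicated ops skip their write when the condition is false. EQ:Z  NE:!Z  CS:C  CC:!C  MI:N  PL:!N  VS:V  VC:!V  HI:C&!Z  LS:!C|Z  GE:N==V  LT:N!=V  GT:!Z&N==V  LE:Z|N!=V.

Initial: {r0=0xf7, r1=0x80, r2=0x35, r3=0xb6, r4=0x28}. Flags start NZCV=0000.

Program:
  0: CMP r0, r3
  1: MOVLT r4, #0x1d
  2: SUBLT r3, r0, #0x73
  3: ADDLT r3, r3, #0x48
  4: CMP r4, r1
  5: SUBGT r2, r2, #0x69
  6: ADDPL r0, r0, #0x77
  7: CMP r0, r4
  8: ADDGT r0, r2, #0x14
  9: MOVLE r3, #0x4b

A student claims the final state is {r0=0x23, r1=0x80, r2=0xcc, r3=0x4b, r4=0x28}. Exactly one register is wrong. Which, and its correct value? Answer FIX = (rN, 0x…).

[0] flags=0010 → (cmp)
[1] flags=0010 LT?F → skip
[2] flags=0010 LT?F → skip
[3] flags=0010 LT?F → skip
[4] flags=1001 → (cmp)
[5] flags=1001 GT?T → r2=0xcc
[6] flags=1001 PL?F → skip
[7] flags=1010 → (cmp)
[8] flags=1010 GT?F → skip
[9] flags=1010 LE?T → r3=0x4b

FIX = (r0, 0xf7)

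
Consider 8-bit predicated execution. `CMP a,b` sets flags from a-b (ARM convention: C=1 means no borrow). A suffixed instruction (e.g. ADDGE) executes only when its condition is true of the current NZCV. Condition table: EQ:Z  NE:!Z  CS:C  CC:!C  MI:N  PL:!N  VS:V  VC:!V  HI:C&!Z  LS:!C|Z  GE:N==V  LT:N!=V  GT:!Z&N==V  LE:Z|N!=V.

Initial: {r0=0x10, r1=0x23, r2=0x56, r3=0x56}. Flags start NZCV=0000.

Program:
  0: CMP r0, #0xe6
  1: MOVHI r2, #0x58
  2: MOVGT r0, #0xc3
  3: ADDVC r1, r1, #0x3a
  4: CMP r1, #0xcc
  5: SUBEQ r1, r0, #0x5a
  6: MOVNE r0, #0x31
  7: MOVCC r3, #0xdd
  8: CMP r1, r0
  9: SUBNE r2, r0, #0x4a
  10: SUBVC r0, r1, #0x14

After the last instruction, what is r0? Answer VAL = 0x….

VAL = 0x49

0: ✓ CMP  NZCV=0000
1: · MOVHI
2: ✓ MOVGT  r0←0xc3
3: ✓ ADDVC  r1←0x5d
4: ✓ CMP  NZCV=1001
5: · SUBEQ
6: ✓ MOVNE  r0←0x31
7: ✓ MOVCC  r3←0xdd
8: ✓ CMP  NZCV=0010
9: ✓ SUBNE  r2←0xe7
10: ✓ SUBVC  r0←0x49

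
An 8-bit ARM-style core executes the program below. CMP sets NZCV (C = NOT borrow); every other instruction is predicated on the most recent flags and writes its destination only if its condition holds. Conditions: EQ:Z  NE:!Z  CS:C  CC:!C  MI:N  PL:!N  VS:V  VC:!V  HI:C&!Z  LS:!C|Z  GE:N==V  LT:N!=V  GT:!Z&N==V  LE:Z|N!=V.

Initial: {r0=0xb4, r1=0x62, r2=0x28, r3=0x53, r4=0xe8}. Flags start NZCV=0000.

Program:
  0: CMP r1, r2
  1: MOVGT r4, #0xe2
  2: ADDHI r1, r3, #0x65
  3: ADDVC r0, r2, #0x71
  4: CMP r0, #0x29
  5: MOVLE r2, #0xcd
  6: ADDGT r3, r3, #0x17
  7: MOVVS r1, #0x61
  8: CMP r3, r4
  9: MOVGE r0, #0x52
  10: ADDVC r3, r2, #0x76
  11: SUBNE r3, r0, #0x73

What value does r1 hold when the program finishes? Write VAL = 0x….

0: ✓ CMP  NZCV=0010
1: ✓ MOVGT  r4←0xe2
2: ✓ ADDHI  r1←0xb8
3: ✓ ADDVC  r0←0x99
4: ✓ CMP  NZCV=0011
5: ✓ MOVLE  r2←0xcd
6: · ADDGT
7: ✓ MOVVS  r1←0x61
8: ✓ CMP  NZCV=0000
9: ✓ MOVGE  r0←0x52
10: ✓ ADDVC  r3←0x43
11: ✓ SUBNE  r3←0xdf

VAL = 0x61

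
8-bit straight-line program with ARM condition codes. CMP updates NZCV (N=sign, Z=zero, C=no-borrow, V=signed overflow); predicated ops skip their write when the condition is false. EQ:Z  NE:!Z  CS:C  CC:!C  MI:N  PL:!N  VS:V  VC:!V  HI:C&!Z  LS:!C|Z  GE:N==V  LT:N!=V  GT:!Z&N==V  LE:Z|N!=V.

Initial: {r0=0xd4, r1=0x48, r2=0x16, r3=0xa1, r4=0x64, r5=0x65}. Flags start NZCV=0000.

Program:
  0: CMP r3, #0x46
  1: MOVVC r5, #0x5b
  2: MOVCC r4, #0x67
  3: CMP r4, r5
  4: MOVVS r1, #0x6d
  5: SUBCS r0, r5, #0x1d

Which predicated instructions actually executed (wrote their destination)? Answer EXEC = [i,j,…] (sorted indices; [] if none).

EXEC = []

[0] flags=0011 → (cmp)
[1] flags=0011 VC?F → skip
[2] flags=0011 CC?F → skip
[3] flags=1000 → (cmp)
[4] flags=1000 VS?F → skip
[5] flags=1000 CS?F → skip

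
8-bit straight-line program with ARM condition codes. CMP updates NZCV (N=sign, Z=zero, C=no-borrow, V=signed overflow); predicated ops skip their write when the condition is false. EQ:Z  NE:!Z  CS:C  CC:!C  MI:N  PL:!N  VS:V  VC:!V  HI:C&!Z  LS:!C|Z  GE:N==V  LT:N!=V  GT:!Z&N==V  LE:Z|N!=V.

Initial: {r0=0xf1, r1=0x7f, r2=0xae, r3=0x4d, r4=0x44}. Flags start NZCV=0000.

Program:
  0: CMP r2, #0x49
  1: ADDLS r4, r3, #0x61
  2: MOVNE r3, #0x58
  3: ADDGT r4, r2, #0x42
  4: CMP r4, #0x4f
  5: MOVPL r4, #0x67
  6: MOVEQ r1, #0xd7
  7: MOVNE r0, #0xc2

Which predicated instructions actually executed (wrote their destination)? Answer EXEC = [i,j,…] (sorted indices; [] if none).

EXEC = [2,7]

[0] flags=0011 → (cmp)
[1] flags=0011 LS?F → skip
[2] flags=0011 NE?T → r3=0x58
[3] flags=0011 GT?F → skip
[4] flags=1000 → (cmp)
[5] flags=1000 PL?F → skip
[6] flags=1000 EQ?F → skip
[7] flags=1000 NE?T → r0=0xc2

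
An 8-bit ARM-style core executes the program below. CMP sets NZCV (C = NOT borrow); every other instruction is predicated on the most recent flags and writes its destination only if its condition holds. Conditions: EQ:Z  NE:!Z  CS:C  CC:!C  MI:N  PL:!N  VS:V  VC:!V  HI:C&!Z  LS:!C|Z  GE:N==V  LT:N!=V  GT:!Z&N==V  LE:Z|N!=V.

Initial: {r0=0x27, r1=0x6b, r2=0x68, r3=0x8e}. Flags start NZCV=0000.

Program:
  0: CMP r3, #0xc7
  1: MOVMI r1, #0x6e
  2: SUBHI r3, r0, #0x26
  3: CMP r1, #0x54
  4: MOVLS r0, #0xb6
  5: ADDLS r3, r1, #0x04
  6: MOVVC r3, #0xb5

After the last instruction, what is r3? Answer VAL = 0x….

0: ✓ CMP  NZCV=1000
1: ✓ MOVMI  r1←0x6e
2: · SUBHI
3: ✓ CMP  NZCV=0010
4: · MOVLS
5: · ADDLS
6: ✓ MOVVC  r3←0xb5

VAL = 0xb5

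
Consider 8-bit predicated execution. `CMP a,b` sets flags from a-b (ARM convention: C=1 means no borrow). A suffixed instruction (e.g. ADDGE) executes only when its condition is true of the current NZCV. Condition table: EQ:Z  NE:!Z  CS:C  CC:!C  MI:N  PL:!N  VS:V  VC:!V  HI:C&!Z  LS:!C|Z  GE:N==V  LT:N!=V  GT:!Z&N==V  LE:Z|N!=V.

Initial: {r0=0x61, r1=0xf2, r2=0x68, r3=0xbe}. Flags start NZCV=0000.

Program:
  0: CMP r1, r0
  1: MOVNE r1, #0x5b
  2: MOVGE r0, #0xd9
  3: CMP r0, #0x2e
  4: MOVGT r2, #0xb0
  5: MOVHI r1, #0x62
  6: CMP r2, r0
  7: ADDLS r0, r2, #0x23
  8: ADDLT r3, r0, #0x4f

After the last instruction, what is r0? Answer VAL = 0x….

0: ✓ CMP  NZCV=1010
1: ✓ MOVNE  r1←0x5b
2: · MOVGE
3: ✓ CMP  NZCV=0010
4: ✓ MOVGT  r2←0xb0
5: ✓ MOVHI  r1←0x62
6: ✓ CMP  NZCV=0011
7: · ADDLS
8: ✓ ADDLT  r3←0xb0

VAL = 0x61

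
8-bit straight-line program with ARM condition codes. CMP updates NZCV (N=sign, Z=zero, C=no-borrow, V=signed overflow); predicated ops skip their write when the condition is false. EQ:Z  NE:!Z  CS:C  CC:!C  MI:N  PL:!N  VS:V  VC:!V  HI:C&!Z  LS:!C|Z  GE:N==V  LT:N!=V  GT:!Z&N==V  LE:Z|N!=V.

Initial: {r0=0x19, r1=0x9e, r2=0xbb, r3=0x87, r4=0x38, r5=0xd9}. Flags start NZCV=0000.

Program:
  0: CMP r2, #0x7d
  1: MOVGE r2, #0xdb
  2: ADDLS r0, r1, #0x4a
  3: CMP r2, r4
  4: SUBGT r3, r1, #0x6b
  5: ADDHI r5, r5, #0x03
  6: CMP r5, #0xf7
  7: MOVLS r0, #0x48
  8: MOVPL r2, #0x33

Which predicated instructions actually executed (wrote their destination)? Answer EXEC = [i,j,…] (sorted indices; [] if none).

[0] flags=0011 → (cmp)
[1] flags=0011 GE?F → skip
[2] flags=0011 LS?F → skip
[3] flags=1010 → (cmp)
[4] flags=1010 GT?F → skip
[5] flags=1010 HI?T → r5=0xdc
[6] flags=1000 → (cmp)
[7] flags=1000 LS?T → r0=0x48
[8] flags=1000 PL?F → skip

EXEC = [5,7]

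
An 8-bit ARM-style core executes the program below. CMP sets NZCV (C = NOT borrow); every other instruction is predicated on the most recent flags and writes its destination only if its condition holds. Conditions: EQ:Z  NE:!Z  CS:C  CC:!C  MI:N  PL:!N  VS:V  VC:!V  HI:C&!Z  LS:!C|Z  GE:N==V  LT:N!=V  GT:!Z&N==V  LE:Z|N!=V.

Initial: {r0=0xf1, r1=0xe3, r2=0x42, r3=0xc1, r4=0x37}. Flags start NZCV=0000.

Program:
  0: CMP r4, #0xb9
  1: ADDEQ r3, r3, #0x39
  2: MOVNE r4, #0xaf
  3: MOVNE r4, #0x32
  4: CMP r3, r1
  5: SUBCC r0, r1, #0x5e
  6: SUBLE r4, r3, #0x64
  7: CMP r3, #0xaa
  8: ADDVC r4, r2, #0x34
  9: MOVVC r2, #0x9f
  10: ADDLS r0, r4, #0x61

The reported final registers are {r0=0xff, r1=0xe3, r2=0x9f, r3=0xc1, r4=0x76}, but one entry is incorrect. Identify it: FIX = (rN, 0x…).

FIX = (r0, 0x85)

[0] flags=0000 → (cmp)
[1] flags=0000 EQ?F → skip
[2] flags=0000 NE?T → r4=0xaf
[3] flags=0000 NE?T → r4=0x32
[4] flags=1000 → (cmp)
[5] flags=1000 CC?T → r0=0x85
[6] flags=1000 LE?T → r4=0x5d
[7] flags=0010 → (cmp)
[8] flags=0010 VC?T → r4=0x76
[9] flags=0010 VC?T → r2=0x9f
[10] flags=0010 LS?F → skip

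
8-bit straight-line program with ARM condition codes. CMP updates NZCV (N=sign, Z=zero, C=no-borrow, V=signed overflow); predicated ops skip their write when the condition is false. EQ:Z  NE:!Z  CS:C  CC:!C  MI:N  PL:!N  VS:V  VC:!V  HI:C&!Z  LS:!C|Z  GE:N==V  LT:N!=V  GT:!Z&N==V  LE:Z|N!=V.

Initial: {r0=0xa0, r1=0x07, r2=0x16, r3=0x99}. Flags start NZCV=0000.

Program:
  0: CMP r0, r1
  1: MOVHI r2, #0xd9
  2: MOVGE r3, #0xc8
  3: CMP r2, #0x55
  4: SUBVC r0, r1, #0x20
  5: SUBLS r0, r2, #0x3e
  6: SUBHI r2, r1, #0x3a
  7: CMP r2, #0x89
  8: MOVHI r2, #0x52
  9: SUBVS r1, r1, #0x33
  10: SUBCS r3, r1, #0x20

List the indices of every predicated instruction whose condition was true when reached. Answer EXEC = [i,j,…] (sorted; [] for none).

[0] flags=1010 → (cmp)
[1] flags=1010 HI?T → r2=0xd9
[2] flags=1010 GE?F → skip
[3] flags=1010 → (cmp)
[4] flags=1010 VC?T → r0=0xe7
[5] flags=1010 LS?F → skip
[6] flags=1010 HI?T → r2=0xcd
[7] flags=0010 → (cmp)
[8] flags=0010 HI?T → r2=0x52
[9] flags=0010 VS?F → skip
[10] flags=0010 CS?T → r3=0xe7

EXEC = [1,4,6,8,10]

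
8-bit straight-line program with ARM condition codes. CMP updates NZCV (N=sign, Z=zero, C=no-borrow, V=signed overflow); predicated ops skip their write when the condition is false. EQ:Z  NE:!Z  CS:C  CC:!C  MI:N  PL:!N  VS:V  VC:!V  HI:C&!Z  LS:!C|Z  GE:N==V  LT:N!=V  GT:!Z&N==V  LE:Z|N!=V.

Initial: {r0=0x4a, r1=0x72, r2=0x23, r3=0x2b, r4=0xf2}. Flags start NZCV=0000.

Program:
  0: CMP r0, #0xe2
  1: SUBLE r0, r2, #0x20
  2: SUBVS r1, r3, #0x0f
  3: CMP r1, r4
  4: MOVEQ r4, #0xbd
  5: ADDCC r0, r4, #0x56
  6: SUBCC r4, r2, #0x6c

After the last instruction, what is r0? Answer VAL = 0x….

0: ✓ CMP  NZCV=0000
1: · SUBLE
2: · SUBVS
3: ✓ CMP  NZCV=1001
4: · MOVEQ
5: ✓ ADDCC  r0←0x48
6: ✓ SUBCC  r4←0xb7

VAL = 0x48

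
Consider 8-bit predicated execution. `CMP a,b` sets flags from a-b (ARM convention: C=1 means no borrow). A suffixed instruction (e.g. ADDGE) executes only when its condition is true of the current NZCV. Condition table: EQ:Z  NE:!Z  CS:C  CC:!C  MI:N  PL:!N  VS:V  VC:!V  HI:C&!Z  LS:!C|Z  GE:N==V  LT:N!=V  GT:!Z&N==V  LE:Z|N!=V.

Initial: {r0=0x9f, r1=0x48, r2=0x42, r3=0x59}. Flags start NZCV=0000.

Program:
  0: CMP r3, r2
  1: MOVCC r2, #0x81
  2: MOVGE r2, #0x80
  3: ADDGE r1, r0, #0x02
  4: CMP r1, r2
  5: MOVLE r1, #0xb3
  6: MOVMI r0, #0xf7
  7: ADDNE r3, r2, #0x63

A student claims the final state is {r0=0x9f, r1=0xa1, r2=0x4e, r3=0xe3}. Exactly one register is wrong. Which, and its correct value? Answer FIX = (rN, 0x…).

FIX = (r2, 0x80)

[0] flags=0010 → (cmp)
[1] flags=0010 CC?F → skip
[2] flags=0010 GE?T → r2=0x80
[3] flags=0010 GE?T → r1=0xa1
[4] flags=0010 → (cmp)
[5] flags=0010 LE?F → skip
[6] flags=0010 MI?F → skip
[7] flags=0010 NE?T → r3=0xe3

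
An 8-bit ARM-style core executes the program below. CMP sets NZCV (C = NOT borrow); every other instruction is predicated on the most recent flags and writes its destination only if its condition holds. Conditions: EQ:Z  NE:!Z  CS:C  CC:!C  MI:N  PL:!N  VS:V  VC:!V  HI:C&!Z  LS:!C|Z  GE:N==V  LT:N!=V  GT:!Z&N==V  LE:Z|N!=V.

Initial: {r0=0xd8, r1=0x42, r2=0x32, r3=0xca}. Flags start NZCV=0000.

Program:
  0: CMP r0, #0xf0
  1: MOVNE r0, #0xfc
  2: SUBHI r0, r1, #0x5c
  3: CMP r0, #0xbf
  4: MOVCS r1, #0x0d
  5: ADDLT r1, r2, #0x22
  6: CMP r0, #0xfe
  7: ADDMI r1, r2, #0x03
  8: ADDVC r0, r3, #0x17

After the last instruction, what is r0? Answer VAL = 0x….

VAL = 0xe1

0: ✓ CMP  NZCV=1000
1: ✓ MOVNE  r0←0xfc
2: · SUBHI
3: ✓ CMP  NZCV=0010
4: ✓ MOVCS  r1←0x0d
5: · ADDLT
6: ✓ CMP  NZCV=1000
7: ✓ ADDMI  r1←0x35
8: ✓ ADDVC  r0←0xe1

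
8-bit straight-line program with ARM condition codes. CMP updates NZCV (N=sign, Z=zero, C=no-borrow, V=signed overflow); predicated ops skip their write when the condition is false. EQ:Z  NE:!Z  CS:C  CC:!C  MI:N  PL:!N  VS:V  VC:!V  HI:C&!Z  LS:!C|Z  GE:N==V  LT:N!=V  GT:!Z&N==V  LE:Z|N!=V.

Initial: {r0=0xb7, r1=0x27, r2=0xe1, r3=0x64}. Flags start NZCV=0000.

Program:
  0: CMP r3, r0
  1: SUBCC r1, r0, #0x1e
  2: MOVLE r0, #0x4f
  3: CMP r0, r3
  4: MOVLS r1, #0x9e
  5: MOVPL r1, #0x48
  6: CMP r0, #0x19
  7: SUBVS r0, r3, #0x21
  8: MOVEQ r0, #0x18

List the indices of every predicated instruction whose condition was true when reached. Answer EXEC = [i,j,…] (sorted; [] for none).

[0] flags=1001 → (cmp)
[1] flags=1001 CC?T → r1=0x99
[2] flags=1001 LE?F → skip
[3] flags=0011 → (cmp)
[4] flags=0011 LS?F → skip
[5] flags=0011 PL?T → r1=0x48
[6] flags=1010 → (cmp)
[7] flags=1010 VS?F → skip
[8] flags=1010 EQ?F → skip

EXEC = [1,5]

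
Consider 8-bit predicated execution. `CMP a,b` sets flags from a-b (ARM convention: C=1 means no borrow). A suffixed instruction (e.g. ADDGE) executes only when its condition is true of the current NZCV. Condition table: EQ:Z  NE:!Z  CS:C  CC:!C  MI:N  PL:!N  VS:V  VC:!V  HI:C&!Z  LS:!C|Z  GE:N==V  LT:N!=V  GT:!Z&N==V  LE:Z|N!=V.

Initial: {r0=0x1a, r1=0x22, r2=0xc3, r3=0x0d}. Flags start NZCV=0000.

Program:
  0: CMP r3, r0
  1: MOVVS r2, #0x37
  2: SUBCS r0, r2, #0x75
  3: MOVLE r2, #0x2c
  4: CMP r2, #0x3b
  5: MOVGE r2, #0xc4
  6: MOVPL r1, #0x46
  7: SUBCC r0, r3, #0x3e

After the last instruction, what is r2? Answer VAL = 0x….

0: ✓ CMP  NZCV=1000
1: · MOVVS
2: · SUBCS
3: ✓ MOVLE  r2←0x2c
4: ✓ CMP  NZCV=1000
5: · MOVGE
6: · MOVPL
7: ✓ SUBCC  r0←0xcf

VAL = 0x2c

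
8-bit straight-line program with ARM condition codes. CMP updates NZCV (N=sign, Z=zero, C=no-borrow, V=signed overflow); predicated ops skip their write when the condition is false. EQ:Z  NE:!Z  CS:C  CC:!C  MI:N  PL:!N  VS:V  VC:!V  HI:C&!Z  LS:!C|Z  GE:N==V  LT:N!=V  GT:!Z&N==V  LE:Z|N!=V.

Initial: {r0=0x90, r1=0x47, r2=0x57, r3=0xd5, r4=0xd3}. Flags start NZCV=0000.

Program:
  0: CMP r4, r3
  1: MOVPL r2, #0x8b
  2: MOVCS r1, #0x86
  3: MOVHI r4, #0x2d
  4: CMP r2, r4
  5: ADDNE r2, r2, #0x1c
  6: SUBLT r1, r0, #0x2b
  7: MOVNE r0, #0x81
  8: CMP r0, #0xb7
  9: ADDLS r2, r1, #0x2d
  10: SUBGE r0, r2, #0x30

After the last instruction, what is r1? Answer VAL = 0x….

0: ✓ CMP  NZCV=1000
1: · MOVPL
2: · MOVCS
3: · MOVHI
4: ✓ CMP  NZCV=1001
5: ✓ ADDNE  r2←0x73
6: · SUBLT
7: ✓ MOVNE  r0←0x81
8: ✓ CMP  NZCV=1000
9: ✓ ADDLS  r2←0x74
10: · SUBGE

VAL = 0x47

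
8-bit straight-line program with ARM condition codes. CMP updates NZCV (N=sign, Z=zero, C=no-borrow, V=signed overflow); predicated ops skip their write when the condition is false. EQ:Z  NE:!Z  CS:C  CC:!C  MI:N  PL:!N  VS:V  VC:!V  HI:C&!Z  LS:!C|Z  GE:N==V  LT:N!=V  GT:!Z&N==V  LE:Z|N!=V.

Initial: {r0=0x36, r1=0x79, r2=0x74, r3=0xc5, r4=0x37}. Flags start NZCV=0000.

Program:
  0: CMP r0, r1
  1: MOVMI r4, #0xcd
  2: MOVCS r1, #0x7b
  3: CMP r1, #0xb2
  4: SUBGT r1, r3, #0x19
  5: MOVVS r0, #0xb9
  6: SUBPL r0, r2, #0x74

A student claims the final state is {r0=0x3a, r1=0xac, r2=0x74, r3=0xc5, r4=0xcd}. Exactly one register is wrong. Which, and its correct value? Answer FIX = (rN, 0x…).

FIX = (r0, 0xb9)

[0] flags=1000 → (cmp)
[1] flags=1000 MI?T → r4=0xcd
[2] flags=1000 CS?F → skip
[3] flags=1001 → (cmp)
[4] flags=1001 GT?T → r1=0xac
[5] flags=1001 VS?T → r0=0xb9
[6] flags=1001 PL?F → skip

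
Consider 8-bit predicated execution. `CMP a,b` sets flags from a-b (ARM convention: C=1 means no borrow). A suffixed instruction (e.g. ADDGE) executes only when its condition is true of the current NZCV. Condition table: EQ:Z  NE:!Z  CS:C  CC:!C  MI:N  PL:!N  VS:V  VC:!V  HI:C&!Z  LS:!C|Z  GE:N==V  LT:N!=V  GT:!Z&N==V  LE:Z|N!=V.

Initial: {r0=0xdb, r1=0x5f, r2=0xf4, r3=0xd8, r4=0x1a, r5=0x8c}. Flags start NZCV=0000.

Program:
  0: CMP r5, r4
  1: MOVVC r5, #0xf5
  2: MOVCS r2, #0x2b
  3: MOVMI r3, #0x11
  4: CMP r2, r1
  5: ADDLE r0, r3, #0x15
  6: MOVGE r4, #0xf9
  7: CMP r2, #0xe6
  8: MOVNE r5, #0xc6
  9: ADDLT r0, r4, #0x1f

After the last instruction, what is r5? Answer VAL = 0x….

VAL = 0xc6

[0] flags=0011 → (cmp)
[1] flags=0011 VC?F → skip
[2] flags=0011 CS?T → r2=0x2b
[3] flags=0011 MI?F → skip
[4] flags=1000 → (cmp)
[5] flags=1000 LE?T → r0=0xed
[6] flags=1000 GE?F → skip
[7] flags=0000 → (cmp)
[8] flags=0000 NE?T → r5=0xc6
[9] flags=0000 LT?F → skip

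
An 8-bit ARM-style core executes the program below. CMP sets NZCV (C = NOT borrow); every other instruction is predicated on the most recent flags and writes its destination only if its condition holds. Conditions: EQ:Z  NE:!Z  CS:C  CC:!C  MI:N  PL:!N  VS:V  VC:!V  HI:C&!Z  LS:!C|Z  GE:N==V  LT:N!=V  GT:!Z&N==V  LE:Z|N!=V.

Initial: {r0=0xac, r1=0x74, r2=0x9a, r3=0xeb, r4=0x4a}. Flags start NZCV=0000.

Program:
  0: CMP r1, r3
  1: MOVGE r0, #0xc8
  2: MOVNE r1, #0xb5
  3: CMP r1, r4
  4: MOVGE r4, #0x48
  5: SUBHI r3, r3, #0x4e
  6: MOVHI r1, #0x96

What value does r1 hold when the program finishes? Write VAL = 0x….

VAL = 0x96

[0] flags=1001 → (cmp)
[1] flags=1001 GE?T → r0=0xc8
[2] flags=1001 NE?T → r1=0xb5
[3] flags=0011 → (cmp)
[4] flags=0011 GE?F → skip
[5] flags=0011 HI?T → r3=0x9d
[6] flags=0011 HI?T → r1=0x96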